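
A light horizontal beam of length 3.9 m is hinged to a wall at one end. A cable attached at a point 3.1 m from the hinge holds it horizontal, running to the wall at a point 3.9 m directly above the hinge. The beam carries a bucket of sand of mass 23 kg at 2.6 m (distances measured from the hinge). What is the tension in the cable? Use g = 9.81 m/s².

Taking torques about the hinge:
Bucket of sand: 23 × 9.81 = 225.6 N down at 2.6 m → arm 2.6 m, τ = 225.6 × 2.6 = 586.6 N·m clockwise.
Total clockwise load moment = 586.6 N·m.
The cable tension T acts at 3.1 m; only its component perpendicular to the beam, T sinθ, produces torque. sinθ = h/√(h²+d²) = 3.9/√(3.9²+3.1²) = 0.7828.
For rotational equilibrium, T × 3.1 × 0.7828 = 586.6, so T = 586.6 / 2.427 = 242 N.

T ≈ 242 N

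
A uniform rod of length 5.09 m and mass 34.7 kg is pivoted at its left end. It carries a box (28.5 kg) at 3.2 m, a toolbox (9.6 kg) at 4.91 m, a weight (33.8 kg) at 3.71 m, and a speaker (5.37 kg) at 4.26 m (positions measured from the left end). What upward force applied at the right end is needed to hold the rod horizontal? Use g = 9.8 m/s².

About the left end:
Beam weight: 34.7 × 9.8 = 340.1 N down at 2.545 m → arm 2.545 m, τ = 340.1 × 2.545 = 865.6 N·m clockwise.
Box: 28.5 × 9.8 = 279.3 N down at 3.2 m → arm 3.2 m, τ = 279.3 × 3.2 = 893.8 N·m clockwise.
Toolbox: 9.6 × 9.8 = 94.08 N down at 4.91 m → arm 4.91 m, τ = 94.08 × 4.91 = 461.9 N·m clockwise.
Weight: 33.8 × 9.8 = 331.2 N down at 3.71 m → arm 3.71 m, τ = 331.2 × 3.71 = 1229 N·m clockwise.
Speaker: 5.37 × 9.8 = 52.63 N down at 4.26 m → arm 4.26 m, τ = 52.63 × 4.26 = 224.2 N·m clockwise.
Net moment of the loads = 3674 N·m clockwise.
The upward force F acts at the right end, arm 5.09 m, giving F × 5.09 counterclockwise.
Balancing moments: F × 5.09 = 3674, giving F = 3674 / 5.09 = 722 N.

F ≈ 722 N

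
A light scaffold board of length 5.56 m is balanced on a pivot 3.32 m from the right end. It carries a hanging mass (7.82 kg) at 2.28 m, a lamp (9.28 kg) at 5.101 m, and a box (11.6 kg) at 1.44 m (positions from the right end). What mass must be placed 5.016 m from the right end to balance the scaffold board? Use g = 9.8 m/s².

m ≈ 7.91 kg

Take moments about the pivot (at 3.32 m from the right end).
Hanging mass: 7.82 × 9.8 = 76.64 N down at 2.28 m → arm 1.04 m, τ = 76.64 × 1.04 = 79.71 N·m clockwise.
Lamp: 9.28 × 9.8 = 90.94 N down at 5.101 m → arm 1.781 m, τ = 90.94 × 1.781 = 162 N·m counterclockwise.
Box: 11.6 × 9.8 = 113.7 N down at 1.44 m → arm 1.88 m, τ = 113.7 × 1.88 = 213.8 N·m clockwise.
Net moment of known loads = 131.5 N·m clockwise.
An unknown mass m at 5.016 m has arm 1.696 m; its moment is m·g·1.696 counterclockwise.
Setting net torque to zero: m × 9.8 × 1.696 = 131.5 → m = 131.5 / (9.8 × 1.696) = 7.91 kg.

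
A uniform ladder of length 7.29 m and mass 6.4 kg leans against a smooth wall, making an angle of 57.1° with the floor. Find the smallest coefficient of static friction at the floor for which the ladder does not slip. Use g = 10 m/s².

μ_min ≈ 0.323

Sum moments about the foot of the ladder (the floor normal and friction both act there and drop out).
Ladder weight 6.4×10 = 64 N acts at 3.645 m along the ladder; its horizontal arm is 3.645·cos57.1° = 1.98 m → τ = 126.7 N·m clockwise.
Wall normal N acts horizontally at the top; its moment arm is the height L sinθ = 7.29·sin57.1° = 6.121 m, counterclockwise.
Στ = 0 ⇒ N × 6.121 = 126.7 ⇒ N = 20.7 N.
ΣFx = 0 ⇒ f = N_wall = 20.7 N. ΣFy = 0 ⇒ N_floor = 64 N.
μ_min = f / N_floor = 20.7 / 64 = 0.323.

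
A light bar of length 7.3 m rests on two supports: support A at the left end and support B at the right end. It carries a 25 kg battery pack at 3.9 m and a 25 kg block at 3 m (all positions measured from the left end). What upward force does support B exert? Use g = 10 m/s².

R_B ≈ 236 N

Choose support A as the axis so its reaction then has zero moment arm.
Battery pack: 25 × 10 = 250 N down at 3.9 m → arm 3.9 m, τ = 250 × 3.9 = 975 N·m clockwise.
Block: 25 × 10 = 250 N down at 3 m → arm 3 m, τ = 250 × 3 = 750 N·m clockwise.
Net load moment about support A = 1725 N·m clockwise.
Reaction R at support B is upward at 7.3 m, arm 7.3 m → moment R × 7.3 counterclockwise.
Στ = 0 ⇒ R × 7.3 = 1725 ⇒ R = 236 N.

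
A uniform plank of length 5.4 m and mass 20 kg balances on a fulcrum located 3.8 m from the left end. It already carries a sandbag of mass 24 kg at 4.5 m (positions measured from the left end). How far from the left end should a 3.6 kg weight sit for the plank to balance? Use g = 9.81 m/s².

About the fulcrum (at 3.8 m from the left end):
Beam weight: 20 × 9.81 = 196.2 N down at 2.7 m → arm 1.1 m, τ = 196.2 × 1.1 = 215.8 N·m counterclockwise.
Sandbag: 24 × 9.81 = 235.4 N down at 4.5 m → arm 0.7 m, τ = 235.4 × 0.7 = 164.8 N·m clockwise.
Net moment of existing loads = 51 N·m counterclockwise.
The weight weighs 3.6 × 9.81 = 35.32 N and must supply an equal clockwise moment, so its lever arm about the fulcrum is 51 / 35.32 = 1.44 m.
That puts it at 3.8 + 1.44 = 5.24 m from the left end.

x ≈ 5.24 m from the left end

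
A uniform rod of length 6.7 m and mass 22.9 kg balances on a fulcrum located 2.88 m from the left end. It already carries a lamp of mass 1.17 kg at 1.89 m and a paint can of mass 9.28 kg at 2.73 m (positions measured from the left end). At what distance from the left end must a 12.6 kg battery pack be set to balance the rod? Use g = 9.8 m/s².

Taking torques about the fulcrum (at 2.88 m from the left end):
Beam weight: 22.9 × 9.8 = 224.4 N down at 3.35 m → arm 0.47 m, τ = 224.4 × 0.47 = 105.5 N·m clockwise.
Lamp: 1.17 × 9.8 = 11.47 N down at 1.89 m → arm 0.99 m, τ = 11.47 × 0.99 = 11.36 N·m counterclockwise.
Paint can: 9.28 × 9.8 = 90.94 N down at 2.73 m → arm 0.15 m, τ = 90.94 × 0.15 = 13.64 N·m counterclockwise.
Net moment of existing loads = 80.5 N·m clockwise.
The battery pack weighs 12.6 × 9.8 = 123.5 N and must supply an equal counterclockwise moment, so its lever arm about the fulcrum is 80.5 / 123.5 = 0.652 m.
That puts it at 2.88 − 0.652 = 2.23 m from the left end.

x ≈ 2.23 m from the left end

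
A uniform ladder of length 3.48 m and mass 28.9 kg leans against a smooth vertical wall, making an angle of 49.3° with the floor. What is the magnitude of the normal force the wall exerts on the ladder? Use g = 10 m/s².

N_wall ≈ 124 N

Taking torques about the foot of the ladder:
Ladder weight 28.9×10 = 289 N acts at 1.74 m along the ladder; its horizontal arm is 1.74·cos49.3° = 1.135 m → τ = 328 N·m clockwise.
Wall normal N acts horizontally at the top; its moment arm is the height L sinθ = 3.48·sin49.3° = 2.638 m, counterclockwise.
Στ = 0 ⇒ N × 2.638 = 328 ⇒ N = 124 N.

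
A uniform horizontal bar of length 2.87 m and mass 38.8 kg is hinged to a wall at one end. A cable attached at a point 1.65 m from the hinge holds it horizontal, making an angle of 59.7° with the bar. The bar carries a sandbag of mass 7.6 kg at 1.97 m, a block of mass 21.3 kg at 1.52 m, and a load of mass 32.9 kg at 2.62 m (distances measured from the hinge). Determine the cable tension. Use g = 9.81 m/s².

T ≈ 1300 N

Taking torques about the hinge:
Beam weight: 38.8 × 9.81 = 380.6 N down at 1.435 m → arm 1.435 m, τ = 380.6 × 1.435 = 546.2 N·m clockwise.
Sandbag: 7.6 × 9.81 = 74.56 N down at 1.97 m → arm 1.97 m, τ = 74.56 × 1.97 = 146.9 N·m clockwise.
Block: 21.3 × 9.81 = 209 N down at 1.52 m → arm 1.52 m, τ = 209 × 1.52 = 317.7 N·m clockwise.
Load: 32.9 × 9.81 = 322.7 N down at 2.62 m → arm 2.62 m, τ = 322.7 × 2.62 = 845.5 N·m clockwise.
Total clockwise load moment = 1856 N·m.
The cable tension T acts at 1.65 m; only its component perpendicular to the bar, T sinθ, produces torque. sin 59.7° = 0.8634.
Balancing moments: T × 1.65 × 0.8634 = 1856, giving T = 1856 / 1.425 = 1300 N.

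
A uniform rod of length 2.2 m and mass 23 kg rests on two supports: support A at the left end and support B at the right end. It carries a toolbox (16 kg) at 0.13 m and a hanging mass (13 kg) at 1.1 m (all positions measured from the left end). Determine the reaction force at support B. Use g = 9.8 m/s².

R_B ≈ 186 N

Choose support A as the axis so its reaction then has zero moment arm.
Beam weight: 23 × 9.8 = 225.4 N down at 1.1 m → arm 1.1 m, τ = 225.4 × 1.1 = 247.9 N·m clockwise.
Toolbox: 16 × 9.8 = 156.8 N down at 0.13 m → arm 0.13 m, τ = 156.8 × 0.13 = 20.38 N·m clockwise.
Hanging mass: 13 × 9.8 = 127.4 N down at 1.1 m → arm 1.1 m, τ = 127.4 × 1.1 = 140.1 N·m clockwise.
Net load moment about support A = 408.4 N·m clockwise.
Reaction R at support B is upward at 2.2 m, arm 2.2 m → moment R × 2.2 counterclockwise.
For rotational equilibrium, R × 2.2 = 408.4, so R = 186 N.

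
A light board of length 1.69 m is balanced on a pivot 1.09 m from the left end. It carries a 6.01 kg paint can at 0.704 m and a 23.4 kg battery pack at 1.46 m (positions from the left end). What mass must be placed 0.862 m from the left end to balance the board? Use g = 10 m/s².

m ≈ 27.8 kg

Take moments about the pivot (at 1.09 m from the left end).
Paint can: 6.01 × 10 = 60.1 N down at 0.704 m → arm 0.386 m, τ = 60.1 × 0.386 = 23.2 N·m counterclockwise.
Battery pack: 23.4 × 10 = 234 N down at 1.46 m → arm 0.37 m, τ = 234 × 0.37 = 86.58 N·m clockwise.
Net moment of known loads = 63.38 N·m clockwise.
An unknown mass m at 0.862 m has arm 0.228 m; its moment is m·g·0.228 counterclockwise.
Setting net torque to zero: m × 10 × 0.228 = 63.38 → m = 63.38 / (10 × 0.228) = 27.8 kg.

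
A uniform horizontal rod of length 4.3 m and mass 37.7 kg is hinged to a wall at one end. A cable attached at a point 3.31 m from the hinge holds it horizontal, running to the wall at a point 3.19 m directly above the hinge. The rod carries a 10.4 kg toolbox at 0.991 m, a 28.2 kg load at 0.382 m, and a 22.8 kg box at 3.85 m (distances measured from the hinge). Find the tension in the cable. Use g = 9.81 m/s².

Choose the hinge as the axis so the unknown hinge reaction has zero arm there.
Beam weight: 37.7 × 9.81 = 369.8 N down at 2.15 m → arm 2.15 m, τ = 369.8 × 2.15 = 795.1 N·m clockwise.
Toolbox: 10.4 × 9.81 = 102 N down at 0.991 m → arm 0.991 m, τ = 102 × 0.991 = 101.1 N·m clockwise.
Load: 28.2 × 9.81 = 276.6 N down at 0.382 m → arm 0.382 m, τ = 276.6 × 0.382 = 105.7 N·m clockwise.
Box: 22.8 × 9.81 = 223.7 N down at 3.85 m → arm 3.85 m, τ = 223.7 × 3.85 = 861.2 N·m clockwise.
Total clockwise load moment = 1863 N·m.
The cable tension T acts at 3.31 m; only its component perpendicular to the rod, T sinθ, produces torque. sinθ = h/√(h²+d²) = 3.19/√(3.19²+3.31²) = 0.6939.
Setting net torque to zero: T × 3.31 × 0.6939 = 1863 → T = 1863 / 2.297 = 811 N.

T ≈ 811 N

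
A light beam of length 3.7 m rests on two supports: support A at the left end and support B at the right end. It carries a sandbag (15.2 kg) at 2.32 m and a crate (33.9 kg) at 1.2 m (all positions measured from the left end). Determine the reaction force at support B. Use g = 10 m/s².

R_B ≈ 205 N

Taking torques about support A:
Sandbag: 15.2 × 10 = 152 N down at 2.32 m → arm 2.32 m, τ = 152 × 2.32 = 352.6 N·m clockwise.
Crate: 33.9 × 10 = 339 N down at 1.2 m → arm 1.2 m, τ = 339 × 1.2 = 406.8 N·m clockwise.
Net load moment about support A = 759.4 N·m clockwise.
Reaction R at support B is upward at 3.7 m, arm 3.7 m → moment R × 3.7 counterclockwise.
For rotational equilibrium, R × 3.7 = 759.4, so R = 205 N.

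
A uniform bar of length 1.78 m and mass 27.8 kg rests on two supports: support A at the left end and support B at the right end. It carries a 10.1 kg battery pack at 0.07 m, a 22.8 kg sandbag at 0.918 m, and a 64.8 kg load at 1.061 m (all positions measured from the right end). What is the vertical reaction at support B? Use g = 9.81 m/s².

R_B ≈ 597 N

Choose support A as the axis so its reaction then has zero moment arm.
Beam weight: 27.8 × 9.81 = 272.7 N down at 0.89 m → arm 0.89 m, τ = 272.7 × 0.89 = 242.7 N·m clockwise.
Battery pack: 10.1 × 9.81 = 99.08 N down at 0.07 m → arm 1.71 m, τ = 99.08 × 1.71 = 169.4 N·m clockwise.
Sandbag: 22.8 × 9.81 = 223.7 N down at 0.918 m → arm 0.862 m, τ = 223.7 × 0.862 = 192.8 N·m clockwise.
Load: 64.8 × 9.81 = 635.7 N down at 1.061 m → arm 0.719 m, τ = 635.7 × 0.719 = 457.1 N·m clockwise.
Net load moment about support A = 1062 N·m clockwise.
Reaction R at support B is upward at 0 m, arm 1.78 m → moment R × 1.78 counterclockwise.
Balancing moments: R × 1.78 = 1062, giving R = 597 N.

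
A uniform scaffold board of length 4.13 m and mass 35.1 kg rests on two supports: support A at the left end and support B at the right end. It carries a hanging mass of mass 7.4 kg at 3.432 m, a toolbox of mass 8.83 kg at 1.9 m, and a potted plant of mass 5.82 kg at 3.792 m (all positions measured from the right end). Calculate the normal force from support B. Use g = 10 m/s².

R_B ≈ 240 N

Taking torques about support A:
Beam weight: 35.1 × 10 = 351 N down at 2.065 m → arm 2.065 m, τ = 351 × 2.065 = 724.8 N·m clockwise.
Hanging mass: 7.4 × 10 = 74 N down at 3.432 m → arm 0.698 m, τ = 74 × 0.698 = 51.65 N·m clockwise.
Toolbox: 8.83 × 10 = 88.3 N down at 1.9 m → arm 2.23 m, τ = 88.3 × 2.23 = 196.9 N·m clockwise.
Potted plant: 5.82 × 10 = 58.2 N down at 3.792 m → arm 0.338 m, τ = 58.2 × 0.338 = 19.67 N·m clockwise.
Net load moment about support A = 993 N·m clockwise.
Reaction R at support B is upward at 0 m, arm 4.13 m → moment R × 4.13 counterclockwise.
Στ = 0 ⇒ R × 4.13 = 993 ⇒ R = 240 N.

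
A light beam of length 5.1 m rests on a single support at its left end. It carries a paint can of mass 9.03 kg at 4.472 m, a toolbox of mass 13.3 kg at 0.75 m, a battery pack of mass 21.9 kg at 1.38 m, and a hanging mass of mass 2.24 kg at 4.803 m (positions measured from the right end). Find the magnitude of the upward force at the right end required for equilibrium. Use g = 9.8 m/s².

About the left end:
Paint can: 9.03 × 9.8 = 88.49 N down at 4.472 m → arm 0.628 m, τ = 88.49 × 0.628 = 55.57 N·m clockwise.
Toolbox: 13.3 × 9.8 = 130.3 N down at 0.75 m → arm 4.35 m, τ = 130.3 × 4.35 = 566.8 N·m clockwise.
Battery pack: 21.9 × 9.8 = 214.6 N down at 1.38 m → arm 3.72 m, τ = 214.6 × 3.72 = 798.3 N·m clockwise.
Hanging mass: 2.24 × 9.8 = 21.95 N down at 4.803 m → arm 0.297 m, τ = 21.95 × 0.297 = 6.519 N·m clockwise.
Net moment of the loads = 1427 N·m clockwise.
The upward force F acts at the right end, arm 5.1 m, giving F × 5.1 counterclockwise.
For rotational equilibrium, F × 5.1 = 1427, so F = 1427 / 5.1 = 280 N.

F ≈ 280 N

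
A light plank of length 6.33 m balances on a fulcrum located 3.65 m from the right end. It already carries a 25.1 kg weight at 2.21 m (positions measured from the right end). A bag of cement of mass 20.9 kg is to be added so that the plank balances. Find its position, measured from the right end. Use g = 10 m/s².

x ≈ 5.38 m from the right end

Taking torques about the fulcrum (at 3.65 m from the right end):
Weight: 25.1 × 10 = 251 N down at 2.21 m → arm 1.44 m, τ = 251 × 1.44 = 361.4 N·m clockwise.
Net moment of existing loads = 361.4 N·m clockwise.
The bag of cement weighs 20.9 × 10 = 209 N and must supply an equal counterclockwise moment, so its lever arm about the fulcrum is 361.4 / 209 = 1.73 m.
That puts it at 3.65 + 1.73 = 5.38 m from the right end.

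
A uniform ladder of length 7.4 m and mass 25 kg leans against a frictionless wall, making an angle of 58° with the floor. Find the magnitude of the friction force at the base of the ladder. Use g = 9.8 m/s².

f ≈ 76.5 N

Sum moments about the foot of the ladder (the floor normal and friction both act there and drop out).
Ladder weight 25×9.8 = 245 N acts at 3.7 m along the ladder; its horizontal arm is 3.7·cos58° = 1.961 m → τ = 480.4 N·m clockwise.
Wall normal N acts horizontally at the top; its moment arm is the height L sinθ = 7.4·sin58° = 6.276 m, counterclockwise.
Setting net torque to zero: N × 6.276 = 480.4 → N = 76.5 N.
ΣFx = 0: friction at the foot balances the wall's push, so f = N_wall = 76.5 N.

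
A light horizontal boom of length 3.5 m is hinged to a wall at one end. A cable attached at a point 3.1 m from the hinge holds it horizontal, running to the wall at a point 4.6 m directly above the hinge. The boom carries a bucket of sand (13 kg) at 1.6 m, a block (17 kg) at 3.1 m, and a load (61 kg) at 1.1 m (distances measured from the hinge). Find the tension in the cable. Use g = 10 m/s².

T ≈ 547 N

About the hinge:
Bucket of sand: 13 × 10 = 130 N down at 1.6 m → arm 1.6 m, τ = 130 × 1.6 = 208 N·m clockwise.
Block: 17 × 10 = 170 N down at 3.1 m → arm 3.1 m, τ = 170 × 3.1 = 527 N·m clockwise.
Load: 61 × 10 = 610 N down at 1.1 m → arm 1.1 m, τ = 610 × 1.1 = 671 N·m clockwise.
Total clockwise load moment = 1406 N·m.
The cable tension T acts at 3.1 m; only its component perpendicular to the boom, T sinθ, produces torque. sinθ = h/√(h²+d²) = 4.6/√(4.6²+3.1²) = 0.8293.
Setting net torque to zero: T × 3.1 × 0.8293 = 1406 → T = 1406 / 2.571 = 547 N.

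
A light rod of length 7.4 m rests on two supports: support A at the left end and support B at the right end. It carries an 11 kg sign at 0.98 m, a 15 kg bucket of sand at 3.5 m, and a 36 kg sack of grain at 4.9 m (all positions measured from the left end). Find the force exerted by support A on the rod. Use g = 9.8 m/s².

R_A ≈ 290 N

Choose support B as the axis so its reaction then has zero moment arm.
Sign: 11 × 9.8 = 107.8 N down at 0.98 m → arm 6.42 m, τ = 107.8 × 6.42 = 692.1 N·m counterclockwise.
Bucket of sand: 15 × 9.8 = 147 N down at 3.5 m → arm 3.9 m, τ = 147 × 3.9 = 573.3 N·m counterclockwise.
Sack of grain: 36 × 9.8 = 352.8 N down at 4.9 m → arm 2.5 m, τ = 352.8 × 2.5 = 882 N·m counterclockwise.
Net load moment about support B = 2147 N·m counterclockwise.
Reaction R at support A is upward at 0 m, arm 7.4 m → moment R × 7.4 clockwise.
For rotational equilibrium, R × 7.4 = 2147, so R = 290 N.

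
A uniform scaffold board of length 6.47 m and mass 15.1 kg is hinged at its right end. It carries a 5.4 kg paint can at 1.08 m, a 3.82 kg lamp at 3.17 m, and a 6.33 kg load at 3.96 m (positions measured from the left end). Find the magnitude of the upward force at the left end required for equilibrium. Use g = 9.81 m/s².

F ≈ 161 N

About the right end:
Beam weight: 15.1 × 9.81 = 148.1 N down at 3.235 m → arm 3.235 m, τ = 148.1 × 3.235 = 479.1 N·m counterclockwise.
Paint can: 5.4 × 9.81 = 52.97 N down at 1.08 m → arm 5.39 m, τ = 52.97 × 5.39 = 285.5 N·m counterclockwise.
Lamp: 3.82 × 9.81 = 37.47 N down at 3.17 m → arm 3.3 m, τ = 37.47 × 3.3 = 123.7 N·m counterclockwise.
Load: 6.33 × 9.81 = 62.1 N down at 3.96 m → arm 2.51 m, τ = 62.1 × 2.51 = 155.9 N·m counterclockwise.
Net moment of the loads = 1044 N·m counterclockwise.
The upward force F acts at the left end, arm 6.47 m, giving F × 6.47 clockwise.
Balancing moments: F × 6.47 = 1044, giving F = 1044 / 6.47 = 161 N.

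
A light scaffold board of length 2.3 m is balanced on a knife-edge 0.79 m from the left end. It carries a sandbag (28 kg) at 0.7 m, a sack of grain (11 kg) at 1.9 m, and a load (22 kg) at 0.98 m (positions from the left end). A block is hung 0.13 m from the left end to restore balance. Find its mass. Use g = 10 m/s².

Take moments about the knife-edge (at 0.79 m from the left end).
Sandbag: 28 × 10 = 280 N down at 0.7 m → arm 0.09 m, τ = 280 × 0.09 = 25.2 N·m counterclockwise.
Sack of grain: 11 × 10 = 110 N down at 1.9 m → arm 1.11 m, τ = 110 × 1.11 = 122.1 N·m clockwise.
Load: 22 × 10 = 220 N down at 0.98 m → arm 0.19 m, τ = 220 × 0.19 = 41.8 N·m clockwise.
Net moment of known loads = 138.7 N·m clockwise.
An unknown mass m at 0.13 m has arm 0.66 m; its moment is m·g·0.66 counterclockwise.
Setting net torque to zero: m × 10 × 0.66 = 138.7 → m = 138.7 / (10 × 0.66) = 21 kg.

m ≈ 21 kg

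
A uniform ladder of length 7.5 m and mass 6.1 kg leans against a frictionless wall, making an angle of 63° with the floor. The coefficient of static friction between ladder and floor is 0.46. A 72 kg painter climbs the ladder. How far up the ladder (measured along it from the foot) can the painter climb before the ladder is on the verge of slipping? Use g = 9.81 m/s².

About the foot of the ladder:
Ladder weight 6.1×9.81 = 59.84 N acts at 3.75 m along the ladder; its horizontal arm is 3.75·cos63° = 1.702 m → τ = 101.8 N·m clockwise.
Painter weight 72×9.81 = 706.3 N at distance d → arm d·cos63° → τ = 706.3·d·0.454 clockwise.
Wall normal N at the top has arm L sinθ = 6.683 m counterclockwise, so Στ = 0 gives N·6.683 = 101.8 + 320.7·d.
ΣFy = 0 ⇒ N_floor = 766.1 N, so the maximum friction is μ_s·N_floor = 0.46×766.1 = 352.4 N. ΣFx = 0 ⇒ N_wall = f, so at the slipping point N = 352.4 N.
Substituting: 352.4×6.683 = 101.8 + 320.7·d ⇒ d = (2355 − 101.8) / 320.7 = 7.03 m.

d ≈ 7.03 m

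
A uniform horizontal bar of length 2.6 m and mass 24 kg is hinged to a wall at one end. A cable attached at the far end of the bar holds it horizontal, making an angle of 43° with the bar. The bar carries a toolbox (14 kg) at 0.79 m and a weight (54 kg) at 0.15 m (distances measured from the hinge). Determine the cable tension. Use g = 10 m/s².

About the hinge:
Beam weight: 24 × 10 = 240 N down at 1.3 m → arm 1.3 m, τ = 240 × 1.3 = 312 N·m clockwise.
Toolbox: 14 × 10 = 140 N down at 0.79 m → arm 0.79 m, τ = 140 × 0.79 = 110.6 N·m clockwise.
Weight: 54 × 10 = 540 N down at 0.15 m → arm 0.15 m, τ = 540 × 0.15 = 81 N·m clockwise.
Total clockwise load moment = 503.6 N·m.
The cable tension T acts at 2.6 m; only its component perpendicular to the bar, T sinθ, produces torque. sin 43° = 0.682.
Στ = 0 ⇒ T × 2.6 × 0.682 = 503.6 ⇒ T = 503.6 / 1.773 = 284 N.

T ≈ 284 N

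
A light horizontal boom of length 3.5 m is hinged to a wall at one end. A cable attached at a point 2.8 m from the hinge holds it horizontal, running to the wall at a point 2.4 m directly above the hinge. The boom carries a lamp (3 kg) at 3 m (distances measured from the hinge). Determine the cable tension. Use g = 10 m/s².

Choose the hinge as the axis so the unknown hinge reaction has zero arm there.
Lamp: 3 × 10 = 30 N down at 3 m → arm 3 m, τ = 30 × 3 = 90 N·m clockwise.
Total clockwise load moment = 90 N·m.
The cable tension T acts at 2.8 m; only its component perpendicular to the boom, T sinθ, produces torque. sinθ = h/√(h²+d²) = 2.4/√(2.4²+2.8²) = 0.6508.
For rotational equilibrium, T × 2.8 × 0.6508 = 90, so T = 90 / 1.822 = 49.4 N.

T ≈ 49.4 N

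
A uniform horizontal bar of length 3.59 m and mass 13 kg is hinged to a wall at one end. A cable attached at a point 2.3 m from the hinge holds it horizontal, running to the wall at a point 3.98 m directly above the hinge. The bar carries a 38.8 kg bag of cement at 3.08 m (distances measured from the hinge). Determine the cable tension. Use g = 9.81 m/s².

About the hinge:
Beam weight: 13 × 9.81 = 127.5 N down at 1.795 m → arm 1.795 m, τ = 127.5 × 1.795 = 228.9 N·m clockwise.
Bag of cement: 38.8 × 9.81 = 380.6 N down at 3.08 m → arm 3.08 m, τ = 380.6 × 3.08 = 1172 N·m clockwise.
Total clockwise load moment = 1401 N·m.
The cable tension T acts at 2.3 m; only its component perpendicular to the bar, T sinθ, produces torque. sinθ = h/√(h²+d²) = 3.98/√(3.98²+2.3²) = 0.8658.
Setting net torque to zero: T × 2.3 × 0.8658 = 1401 → T = 1401 / 1.991 = 704 N.

T ≈ 704 N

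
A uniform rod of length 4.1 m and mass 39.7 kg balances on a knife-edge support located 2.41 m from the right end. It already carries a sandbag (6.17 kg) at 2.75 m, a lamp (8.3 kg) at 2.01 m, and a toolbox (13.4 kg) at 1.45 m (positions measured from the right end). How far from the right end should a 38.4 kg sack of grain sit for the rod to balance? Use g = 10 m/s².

Sum moments about the knife-edge support (at 2.41 m from the right end) (the support reaction has zero arm there).
Beam weight: 39.7 × 10 = 397 N down at 2.05 m → arm 0.36 m, τ = 397 × 0.36 = 142.9 N·m clockwise.
Sandbag: 6.17 × 10 = 61.7 N down at 2.75 m → arm 0.34 m, τ = 61.7 × 0.34 = 20.98 N·m counterclockwise.
Lamp: 8.3 × 10 = 83 N down at 2.01 m → arm 0.4 m, τ = 83 × 0.4 = 33.2 N·m clockwise.
Toolbox: 13.4 × 10 = 134 N down at 1.45 m → arm 0.96 m, τ = 134 × 0.96 = 128.6 N·m clockwise.
Net moment of existing loads = 283.7 N·m clockwise.
The sack of grain weighs 38.4 × 10 = 384 N and must supply an equal counterclockwise moment, so its lever arm about the knife-edge support is 283.7 / 384 = 0.739 m.
That puts it at 2.41 + 0.739 = 3.15 m from the right end.

x ≈ 3.15 m from the right end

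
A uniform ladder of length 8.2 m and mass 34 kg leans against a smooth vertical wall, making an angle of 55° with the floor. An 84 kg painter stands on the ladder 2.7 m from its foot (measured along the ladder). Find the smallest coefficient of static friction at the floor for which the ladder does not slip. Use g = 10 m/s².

μ_min ≈ 0.265

Choose the foot of the ladder as the axis so the floor normal and friction both act there and drop out.
Ladder weight 34×10 = 340 N acts at 4.1 m along the ladder; its horizontal arm is 4.1·cos55° = 2.352 m → τ = 799.7 N·m clockwise.
Painter: 84×10 = 840 N at 2.7 m → arm 1.549 m → τ = 1301 N·m clockwise.
Wall normal N acts horizontally at the top; its moment arm is the height L sinθ = 8.2·sin55° = 6.717 m, counterclockwise.
For rotational equilibrium, N × 6.717 = 2101, so N = 312.8 N.
ΣFx = 0 ⇒ f = N_wall = 312.8 N. ΣFy = 0 ⇒ N_floor = 1180 N.
μ_min = f / N_floor = 312.8 / 1180 = 0.265.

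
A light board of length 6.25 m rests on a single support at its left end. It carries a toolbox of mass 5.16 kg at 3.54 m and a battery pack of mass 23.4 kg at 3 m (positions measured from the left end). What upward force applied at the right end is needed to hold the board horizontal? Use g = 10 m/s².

F ≈ 142 N

About the left end:
Toolbox: 5.16 × 10 = 51.6 N down at 3.54 m → arm 3.54 m, τ = 51.6 × 3.54 = 182.7 N·m clockwise.
Battery pack: 23.4 × 10 = 234 N down at 3 m → arm 3 m, τ = 234 × 3 = 702 N·m clockwise.
Net moment of the loads = 884.7 N·m clockwise.
The upward force F acts at the right end, arm 6.25 m, giving F × 6.25 counterclockwise.
Balancing moments: F × 6.25 = 884.7, giving F = 884.7 / 6.25 = 142 N.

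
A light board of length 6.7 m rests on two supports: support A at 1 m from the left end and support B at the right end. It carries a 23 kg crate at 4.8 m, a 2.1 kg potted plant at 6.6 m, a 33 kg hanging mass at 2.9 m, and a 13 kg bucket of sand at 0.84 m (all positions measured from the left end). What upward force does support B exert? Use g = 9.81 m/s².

Sum moments about support A (its reaction then has zero moment arm).
Crate: 23 × 9.81 = 225.6 N down at 4.8 m → arm 3.8 m, τ = 225.6 × 3.8 = 857.3 N·m clockwise.
Potted plant: 2.1 × 9.81 = 20.6 N down at 6.6 m → arm 5.6 m, τ = 20.6 × 5.6 = 115.4 N·m clockwise.
Hanging mass: 33 × 9.81 = 323.7 N down at 2.9 m → arm 1.9 m, τ = 323.7 × 1.9 = 615 N·m clockwise.
Bucket of sand: 13 × 9.81 = 127.5 N down at 0.84 m → arm 0.16 m, τ = 127.5 × 0.16 = 20.4 N·m counterclockwise.
Net load moment about support A = 1567 N·m clockwise.
Reaction R at support B is upward at 6.7 m, arm 5.7 m → moment R × 5.7 counterclockwise.
Setting net torque to zero: R × 5.7 = 1567 → R = 275 N.

R_B ≈ 275 N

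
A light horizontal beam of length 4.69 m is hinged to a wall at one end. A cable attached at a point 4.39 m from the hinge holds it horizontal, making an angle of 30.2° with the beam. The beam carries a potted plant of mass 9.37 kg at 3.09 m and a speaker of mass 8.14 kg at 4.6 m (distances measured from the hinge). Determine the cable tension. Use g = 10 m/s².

T ≈ 301 N

Take moments about the hinge.
Potted plant: 9.37 × 10 = 93.7 N down at 3.09 m → arm 3.09 m, τ = 93.7 × 3.09 = 289.5 N·m clockwise.
Speaker: 8.14 × 10 = 81.4 N down at 4.6 m → arm 4.6 m, τ = 81.4 × 4.6 = 374.4 N·m clockwise.
Total clockwise load moment = 663.9 N·m.
The cable tension T acts at 4.39 m; only its component perpendicular to the beam, T sinθ, produces torque. sin 30.2° = 0.503.
Balancing moments: T × 4.39 × 0.503 = 663.9, giving T = 663.9 / 2.208 = 301 N.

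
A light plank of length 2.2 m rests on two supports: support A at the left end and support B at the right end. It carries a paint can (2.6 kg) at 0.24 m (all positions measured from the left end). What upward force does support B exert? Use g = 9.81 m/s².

Sum moments about support A (its reaction then has zero moment arm).
Paint can: 2.6 × 9.81 = 25.51 N down at 0.24 m → arm 0.24 m, τ = 25.51 × 0.24 = 6.122 N·m clockwise.
Net load moment about support A = 6.122 N·m clockwise.
Reaction R at support B is upward at 2.2 m, arm 2.2 m → moment R × 2.2 counterclockwise.
For rotational equilibrium, R × 2.2 = 6.122, so R = 2.78 N.

R_B ≈ 2.78 N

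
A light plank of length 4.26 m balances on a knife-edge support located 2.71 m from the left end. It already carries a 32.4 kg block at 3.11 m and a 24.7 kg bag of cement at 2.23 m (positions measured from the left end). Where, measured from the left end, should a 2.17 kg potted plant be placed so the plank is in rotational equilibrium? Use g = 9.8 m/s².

x ≈ 2.2 m from the left end

About the knife-edge support (at 2.71 m from the left end):
Block: 32.4 × 9.8 = 317.5 N down at 3.11 m → arm 0.4 m, τ = 317.5 × 0.4 = 127 N·m clockwise.
Bag of cement: 24.7 × 9.8 = 242.1 N down at 2.23 m → arm 0.48 m, τ = 242.1 × 0.48 = 116.2 N·m counterclockwise.
Net moment of existing loads = 10.8 N·m clockwise.
The potted plant weighs 2.17 × 9.8 = 21.27 N and must supply an equal counterclockwise moment, so its lever arm about the knife-edge support is 10.8 / 21.27 = 0.508 m.
That puts it at 2.71 − 0.508 = 2.2 m from the left end.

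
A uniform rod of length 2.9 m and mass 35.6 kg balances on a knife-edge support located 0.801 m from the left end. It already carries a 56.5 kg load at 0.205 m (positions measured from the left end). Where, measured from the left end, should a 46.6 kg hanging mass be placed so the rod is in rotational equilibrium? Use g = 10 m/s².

x ≈ 1.03 m from the left end

Taking torques about the knife-edge support (at 0.801 m from the left end):
Beam weight: 35.6 × 10 = 356 N down at 1.45 m → arm 0.649 m, τ = 356 × 0.649 = 231 N·m clockwise.
Load: 56.5 × 10 = 565 N down at 0.205 m → arm 0.596 m, τ = 565 × 0.596 = 336.7 N·m counterclockwise.
Net moment of existing loads = 105.7 N·m counterclockwise.
The hanging mass weighs 46.6 × 10 = 466 N and must supply an equal clockwise moment, so its lever arm about the knife-edge support is 105.7 / 466 = 0.227 m.
That puts it at 0.801 + 0.227 = 1.03 m from the left end.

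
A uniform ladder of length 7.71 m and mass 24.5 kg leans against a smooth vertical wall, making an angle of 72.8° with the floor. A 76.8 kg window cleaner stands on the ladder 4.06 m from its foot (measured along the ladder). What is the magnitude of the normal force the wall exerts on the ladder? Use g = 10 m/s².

N_wall ≈ 163 N

Take moments about the foot of the ladder.
Ladder weight 24.5×10 = 245 N acts at 3.855 m along the ladder; its horizontal arm is 3.855·cos72.8° = 1.14 m → τ = 279.3 N·m clockwise.
Window cleaner: 76.8×10 = 768 N at 4.06 m → arm 1.201 m → τ = 922.4 N·m clockwise.
Wall normal N acts horizontally at the top; its moment arm is the height L sinθ = 7.71·sin72.8° = 7.365 m, counterclockwise.
For rotational equilibrium, N × 7.365 = 1202, so N = 163 N.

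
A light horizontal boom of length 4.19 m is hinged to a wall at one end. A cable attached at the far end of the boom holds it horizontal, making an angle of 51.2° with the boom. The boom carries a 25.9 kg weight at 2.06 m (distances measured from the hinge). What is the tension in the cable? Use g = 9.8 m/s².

About the hinge:
Weight: 25.9 × 9.8 = 253.8 N down at 2.06 m → arm 2.06 m, τ = 253.8 × 2.06 = 522.8 N·m clockwise.
Total clockwise load moment = 522.8 N·m.
The cable tension T acts at 4.19 m; only its component perpendicular to the boom, T sinθ, produces torque. sin 51.2° = 0.7793.
For rotational equilibrium, T × 4.19 × 0.7793 = 522.8, so T = 522.8 / 3.265 = 160 N.

T ≈ 160 N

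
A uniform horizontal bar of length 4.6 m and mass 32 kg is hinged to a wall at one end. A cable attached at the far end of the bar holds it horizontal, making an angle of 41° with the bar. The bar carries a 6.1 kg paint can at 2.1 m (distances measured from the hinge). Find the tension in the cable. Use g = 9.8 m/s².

T ≈ 281 N

Choose the hinge as the axis so the unknown hinge reaction has zero arm there.
Beam weight: 32 × 9.8 = 313.6 N down at 2.3 m → arm 2.3 m, τ = 313.6 × 2.3 = 721.3 N·m clockwise.
Paint can: 6.1 × 9.8 = 59.78 N down at 2.1 m → arm 2.1 m, τ = 59.78 × 2.1 = 125.5 N·m clockwise.
Total clockwise load moment = 846.8 N·m.
The cable tension T acts at 4.6 m; only its component perpendicular to the bar, T sinθ, produces torque. sin 41° = 0.6561.
Setting net torque to zero: T × 4.6 × 0.6561 = 846.8 → T = 846.8 / 3.018 = 281 N.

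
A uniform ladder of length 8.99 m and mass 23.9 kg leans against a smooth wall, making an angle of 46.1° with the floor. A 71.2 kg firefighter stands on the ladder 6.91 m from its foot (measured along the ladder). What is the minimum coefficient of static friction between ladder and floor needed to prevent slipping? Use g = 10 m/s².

μ_min ≈ 0.675

About the foot of the ladder:
Ladder weight 23.9×10 = 239 N acts at 4.495 m along the ladder; its horizontal arm is 4.495·cos46.1° = 3.117 m → τ = 745 N·m clockwise.
Firefighter: 71.2×10 = 712 N at 6.91 m → arm 4.791 m → τ = 3411 N·m clockwise.
Wall normal N acts horizontally at the top; its moment arm is the height L sinθ = 8.99·sin46.1° = 6.478 m, counterclockwise.
For rotational equilibrium, N × 6.478 = 4156, so N = 641.6 N.
ΣFx = 0 ⇒ f = N_wall = 641.6 N. ΣFy = 0 ⇒ N_floor = 951 N.
μ_min = f / N_floor = 641.6 / 951 = 0.675.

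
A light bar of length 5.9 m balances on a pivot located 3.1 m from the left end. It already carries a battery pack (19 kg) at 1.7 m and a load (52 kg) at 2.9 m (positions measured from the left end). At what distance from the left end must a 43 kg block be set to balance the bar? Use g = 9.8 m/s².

x ≈ 3.96 m from the left end

Take moments about the pivot (at 3.1 m from the left end).
Battery pack: 19 × 9.8 = 186.2 N down at 1.7 m → arm 1.4 m, τ = 186.2 × 1.4 = 260.7 N·m counterclockwise.
Load: 52 × 9.8 = 509.6 N down at 2.9 m → arm 0.2 m, τ = 509.6 × 0.2 = 101.9 N·m counterclockwise.
Net moment of existing loads = 362.6 N·m counterclockwise.
The block weighs 43 × 9.8 = 421.4 N and must supply an equal clockwise moment, so its lever arm about the pivot is 362.6 / 421.4 = 0.86 m.
That puts it at 3.1 + 0.86 = 3.96 m from the left end.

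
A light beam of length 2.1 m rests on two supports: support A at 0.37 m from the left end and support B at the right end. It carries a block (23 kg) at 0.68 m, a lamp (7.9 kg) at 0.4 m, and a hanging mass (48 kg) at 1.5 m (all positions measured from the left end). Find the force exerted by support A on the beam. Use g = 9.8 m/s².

Taking torques about support B:
Block: 23 × 9.8 = 225.4 N down at 0.68 m → arm 1.42 m, τ = 225.4 × 1.42 = 320.1 N·m counterclockwise.
Lamp: 7.9 × 9.8 = 77.42 N down at 0.4 m → arm 1.7 m, τ = 77.42 × 1.7 = 131.6 N·m counterclockwise.
Hanging mass: 48 × 9.8 = 470.4 N down at 1.5 m → arm 0.6 m, τ = 470.4 × 0.6 = 282.2 N·m counterclockwise.
Net load moment about support B = 733.9 N·m counterclockwise.
Reaction R at support A is upward at 0.37 m, arm 1.73 m → moment R × 1.73 clockwise.
Balancing moments: R × 1.73 = 733.9, giving R = 424 N.

R_A ≈ 424 N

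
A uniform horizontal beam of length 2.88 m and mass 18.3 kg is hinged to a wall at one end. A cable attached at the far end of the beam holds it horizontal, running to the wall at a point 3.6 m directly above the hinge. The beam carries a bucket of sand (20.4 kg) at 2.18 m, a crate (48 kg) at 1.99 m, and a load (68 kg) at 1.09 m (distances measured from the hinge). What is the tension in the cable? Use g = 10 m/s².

About the hinge:
Beam weight: 18.3 × 10 = 183 N down at 1.44 m → arm 1.44 m, τ = 183 × 1.44 = 263.5 N·m clockwise.
Bucket of sand: 20.4 × 10 = 204 N down at 2.18 m → arm 2.18 m, τ = 204 × 2.18 = 444.7 N·m clockwise.
Crate: 48 × 10 = 480 N down at 1.99 m → arm 1.99 m, τ = 480 × 1.99 = 955.2 N·m clockwise.
Load: 68 × 10 = 680 N down at 1.09 m → arm 1.09 m, τ = 680 × 1.09 = 741.2 N·m clockwise.
Total clockwise load moment = 2405 N·m.
The cable tension T acts at 2.88 m; only its component perpendicular to the beam, T sinθ, produces torque. sinθ = h/√(h²+d²) = 3.6/√(3.6²+2.88²) = 0.7809.
Balancing moments: T × 2.88 × 0.7809 = 2405, giving T = 2405 / 2.249 = 1070 N.

T ≈ 1070 N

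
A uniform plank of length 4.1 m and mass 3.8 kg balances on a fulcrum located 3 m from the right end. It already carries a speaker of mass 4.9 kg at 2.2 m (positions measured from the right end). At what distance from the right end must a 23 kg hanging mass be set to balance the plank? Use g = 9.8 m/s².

Taking torques about the fulcrum (at 3 m from the right end):
Beam weight: 3.8 × 9.8 = 37.24 N down at 2.05 m → arm 0.95 m, τ = 37.24 × 0.95 = 35.38 N·m clockwise.
Speaker: 4.9 × 9.8 = 48.02 N down at 2.2 m → arm 0.8 m, τ = 48.02 × 0.8 = 38.42 N·m clockwise.
Net moment of existing loads = 73.8 N·m clockwise.
The hanging mass weighs 23 × 9.8 = 225.4 N and must supply an equal counterclockwise moment, so its lever arm about the fulcrum is 73.8 / 225.4 = 0.327 m.
That puts it at 3 + 0.327 = 3.33 m from the right end.

x ≈ 3.33 m from the right end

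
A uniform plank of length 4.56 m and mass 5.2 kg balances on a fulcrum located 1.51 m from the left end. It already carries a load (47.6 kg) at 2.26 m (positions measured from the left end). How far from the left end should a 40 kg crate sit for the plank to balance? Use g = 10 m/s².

x ≈ 0.517 m from the left end

Take moments about the fulcrum (at 1.51 m from the left end).
Beam weight: 5.2 × 10 = 52 N down at 2.28 m → arm 0.77 m, τ = 52 × 0.77 = 40.04 N·m clockwise.
Load: 47.6 × 10 = 476 N down at 2.26 m → arm 0.75 m, τ = 476 × 0.75 = 357 N·m clockwise.
Net moment of existing loads = 397 N·m clockwise.
The crate weighs 40 × 10 = 400 N and must supply an equal counterclockwise moment, so its lever arm about the fulcrum is 397 / 400 = 0.993 m.
That puts it at 1.51 − 0.993 = 0.517 m from the left end.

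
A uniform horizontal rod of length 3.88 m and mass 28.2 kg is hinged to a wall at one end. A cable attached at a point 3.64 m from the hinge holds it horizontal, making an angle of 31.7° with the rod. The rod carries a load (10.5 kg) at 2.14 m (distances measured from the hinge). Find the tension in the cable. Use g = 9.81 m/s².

T ≈ 396 N

Taking torques about the hinge:
Beam weight: 28.2 × 9.81 = 276.6 N down at 1.94 m → arm 1.94 m, τ = 276.6 × 1.94 = 536.6 N·m clockwise.
Load: 10.5 × 9.81 = 103 N down at 2.14 m → arm 2.14 m, τ = 103 × 2.14 = 220.4 N·m clockwise.
Total clockwise load moment = 757 N·m.
The cable tension T acts at 3.64 m; only its component perpendicular to the rod, T sinθ, produces torque. sin 31.7° = 0.5255.
Balancing moments: T × 3.64 × 0.5255 = 757, giving T = 757 / 1.913 = 396 N.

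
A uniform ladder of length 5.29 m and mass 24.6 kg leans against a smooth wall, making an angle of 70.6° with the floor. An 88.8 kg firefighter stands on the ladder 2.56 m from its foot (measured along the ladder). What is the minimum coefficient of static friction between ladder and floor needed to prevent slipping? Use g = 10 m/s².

μ_min ≈ 0.172

Sum moments about the foot of the ladder (the floor normal and friction both act there and drop out).
Ladder weight 24.6×10 = 246 N acts at 2.645 m along the ladder; its horizontal arm is 2.645·cos70.6° = 0.8786 m → τ = 216.1 N·m clockwise.
Firefighter: 88.8×10 = 888 N at 2.56 m → arm 0.8503 m → τ = 755.1 N·m clockwise.
Wall normal N acts horizontally at the top; its moment arm is the height L sinθ = 5.29·sin70.6° = 4.99 m, counterclockwise.
Balancing moments: N × 4.99 = 971.2, giving N = 194.6 N.
ΣFx = 0 ⇒ f = N_wall = 194.6 N. ΣFy = 0 ⇒ N_floor = 1134 N.
μ_min = f / N_floor = 194.6 / 1134 = 0.172.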